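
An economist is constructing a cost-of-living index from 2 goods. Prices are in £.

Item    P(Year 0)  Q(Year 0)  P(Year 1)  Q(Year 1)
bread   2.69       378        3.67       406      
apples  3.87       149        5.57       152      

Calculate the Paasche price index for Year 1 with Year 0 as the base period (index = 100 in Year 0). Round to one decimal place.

139.1

Paasche price index uses current-period quantities as weights.
ΣP(Year 1)·Q(Year 1) = 3.67×406 + 5.57×152 = 1490.02 + 846.64 = 2336.66
ΣP(Year 0)·Q(Year 1) = 2.69×406 + 3.87×152 = 1092.14 + 588.24 = 1680.38
Index = 2336.66 / 1680.38 × 100 = 139.0555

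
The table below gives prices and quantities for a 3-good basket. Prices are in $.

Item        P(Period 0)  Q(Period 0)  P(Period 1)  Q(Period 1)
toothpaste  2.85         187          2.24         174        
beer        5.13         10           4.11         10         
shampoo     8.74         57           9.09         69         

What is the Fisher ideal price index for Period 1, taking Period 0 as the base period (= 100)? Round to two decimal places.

Laspeyres component (base-period weights):
ΣP(Period 1)Q(Period 0) = 2.24×187 + 4.11×10 + 9.09×57 = 418.88 + 41.1 + 518.13 = 978.11
ΣP(Period 0)Q(Period 0) = 2.85×187 + 5.13×10 + 8.74×57 = 532.95 + 51.3 + 498.18 = 1082.43
L = 978.11 / 1082.43 × 100 = 90.3624
Paasche component (current-period weights):
ΣP(Period 1)Q(Period 1) = 2.24×174 + 4.11×10 + 9.09×69 = 389.76 + 41.1 + 627.21 = 1058.07
ΣP(Period 0)Q(Period 1) = 2.85×174 + 5.13×10 + 8.74×69 = 495.9 + 51.3 + 603.06 = 1150.26
P = 1058.07 / 1150.26 × 100 = 91.9853
Fisher = √(L × P) = √(90.3624 × 91.9853) = 91.1702

91.17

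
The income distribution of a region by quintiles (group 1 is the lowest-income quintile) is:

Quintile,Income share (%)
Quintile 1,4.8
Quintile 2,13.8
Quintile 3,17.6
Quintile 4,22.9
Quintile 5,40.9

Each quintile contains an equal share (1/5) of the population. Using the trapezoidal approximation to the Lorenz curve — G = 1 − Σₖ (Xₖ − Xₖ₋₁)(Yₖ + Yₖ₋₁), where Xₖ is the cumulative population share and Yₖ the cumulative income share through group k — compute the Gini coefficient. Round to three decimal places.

Cumulative income shares Yₖ: 0.0480, 0.1860, 0.3620, 0.5910, 1.0000
Σ (Xₖ−Xₖ₋₁)(Yₖ+Yₖ₋₁) = (1/5)(0.0480+0.0000) + (1/5)(0.1860+0.0480) + (1/5)(0.3620+0.1860) + (1/5)(0.5910+0.3620) + (1/5)(1.0000+0.5910)
  = 0.0096 + 0.0468 + 0.1096 + 0.1906 + 0.3182 = 0.6748
G = 1 − 0.6748 = 0.3252

0.325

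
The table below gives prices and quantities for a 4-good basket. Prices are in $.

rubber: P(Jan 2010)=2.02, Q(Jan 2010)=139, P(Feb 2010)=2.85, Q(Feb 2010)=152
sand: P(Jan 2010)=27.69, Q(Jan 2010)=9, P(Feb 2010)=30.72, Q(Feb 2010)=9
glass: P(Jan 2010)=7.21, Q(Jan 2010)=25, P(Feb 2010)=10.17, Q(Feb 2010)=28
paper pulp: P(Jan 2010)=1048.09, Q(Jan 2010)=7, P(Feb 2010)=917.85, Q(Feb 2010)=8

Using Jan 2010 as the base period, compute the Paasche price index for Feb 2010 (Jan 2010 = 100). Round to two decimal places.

Paasche price index uses current-period quantities as weights.
ΣP(Feb 2010)·Q(Feb 2010) = 2.85×152 + 30.72×9 + 10.17×28 + 917.85×8 = 433.2 + 276.48 + 284.76 + 7342.8 = 8337.24
ΣP(Jan 2010)·Q(Feb 2010) = 2.02×152 + 27.69×9 + 7.21×28 + 1048.09×8 = 307.04 + 249.21 + 201.88 + 8384.72 = 9142.85
Index = 8337.24 / 9142.85 × 100 = 91.1886

91.19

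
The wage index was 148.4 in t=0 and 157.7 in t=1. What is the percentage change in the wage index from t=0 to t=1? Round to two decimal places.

Change = (157.7 − 148.4) / 148.4 × 100
       = 9.3 / 148.4 × 100 = 6.2668%

6.27%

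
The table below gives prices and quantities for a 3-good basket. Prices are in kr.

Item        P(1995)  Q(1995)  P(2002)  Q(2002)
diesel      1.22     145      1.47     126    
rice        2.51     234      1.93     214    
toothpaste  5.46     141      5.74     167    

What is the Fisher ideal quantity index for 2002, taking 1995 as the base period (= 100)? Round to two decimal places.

105.04

Laspeyres component (base-period weights):
ΣP(1995)Q(2002) = 1.22×126 + 2.51×214 + 5.46×167 = 153.72 + 537.14 + 911.82 = 1602.68
ΣP(1995)Q(1995) = 1.22×145 + 2.51×234 + 5.46×141 = 176.9 + 587.34 + 769.86 = 1534.1
L = 1602.68 / 1534.1 × 100 = 104.4704
Paasche component (current-period weights):
ΣP(2002)Q(2002) = 1.47×126 + 1.93×214 + 5.74×167 = 185.22 + 413.02 + 958.58 = 1556.82
ΣP(2002)Q(1995) = 1.47×145 + 1.93×234 + 5.74×141 = 213.15 + 451.62 + 809.34 = 1474.11
P = 1556.82 / 1474.11 × 100 = 105.6108
Fisher = √(L × P) = √(104.4704 × 105.6108) = 105.0391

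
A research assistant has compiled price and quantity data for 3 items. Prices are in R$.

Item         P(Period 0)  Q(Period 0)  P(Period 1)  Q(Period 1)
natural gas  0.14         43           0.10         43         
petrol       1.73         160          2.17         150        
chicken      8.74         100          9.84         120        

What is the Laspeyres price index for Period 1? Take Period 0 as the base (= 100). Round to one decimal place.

115.4

Laspeyres price index uses base-period quantities as weights.
ΣP(Period 1)·Q(Period 0) = 0.10×43 + 2.17×160 + 9.84×100 = 4.3 + 347.2 + 984 = 1335.5
ΣP(Period 0)·Q(Period 0) = 0.14×43 + 1.73×160 + 8.74×100 = 6.02 + 276.8 + 874 = 1156.82
Index = 1335.5 / 1156.82 × 100 = 115.4458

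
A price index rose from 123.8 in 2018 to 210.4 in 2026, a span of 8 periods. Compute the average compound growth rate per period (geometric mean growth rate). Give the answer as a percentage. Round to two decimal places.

Growth factor = (210.4/123.8)^(1/8) = (1.699515)^(1/8) = 1.068540
Growth rate = 1.068540 − 1 = 0.068540 = 6.8540%

6.85%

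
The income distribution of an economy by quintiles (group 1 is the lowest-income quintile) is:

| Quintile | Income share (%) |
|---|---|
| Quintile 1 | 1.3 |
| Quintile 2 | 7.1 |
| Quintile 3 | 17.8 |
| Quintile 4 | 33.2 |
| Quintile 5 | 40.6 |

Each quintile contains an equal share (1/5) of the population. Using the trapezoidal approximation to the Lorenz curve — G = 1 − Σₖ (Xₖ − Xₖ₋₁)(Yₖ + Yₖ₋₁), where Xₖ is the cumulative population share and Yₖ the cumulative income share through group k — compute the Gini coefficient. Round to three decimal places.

Cumulative income shares Yₖ: 0.0130, 0.0840, 0.2620, 0.5940, 1.0000
Σ (Xₖ−Xₖ₋₁)(Yₖ+Yₖ₋₁) = (1/5)(0.0130+0.0000) + (1/5)(0.0840+0.0130) + (1/5)(0.2620+0.0840) + (1/5)(0.5940+0.2620) + (1/5)(1.0000+0.5940)
  = 0.0026 + 0.0194 + 0.0692 + 0.1712 + 0.3188 = 0.5812
G = 1 − 0.5812 = 0.4188

0.419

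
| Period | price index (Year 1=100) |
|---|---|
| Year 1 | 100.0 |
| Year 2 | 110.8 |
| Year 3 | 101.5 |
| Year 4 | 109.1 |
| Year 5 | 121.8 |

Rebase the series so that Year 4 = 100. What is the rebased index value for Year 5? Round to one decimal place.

Rebased(Year 5) = 121.8 / 109.1 × 100 = 111.6407

111.6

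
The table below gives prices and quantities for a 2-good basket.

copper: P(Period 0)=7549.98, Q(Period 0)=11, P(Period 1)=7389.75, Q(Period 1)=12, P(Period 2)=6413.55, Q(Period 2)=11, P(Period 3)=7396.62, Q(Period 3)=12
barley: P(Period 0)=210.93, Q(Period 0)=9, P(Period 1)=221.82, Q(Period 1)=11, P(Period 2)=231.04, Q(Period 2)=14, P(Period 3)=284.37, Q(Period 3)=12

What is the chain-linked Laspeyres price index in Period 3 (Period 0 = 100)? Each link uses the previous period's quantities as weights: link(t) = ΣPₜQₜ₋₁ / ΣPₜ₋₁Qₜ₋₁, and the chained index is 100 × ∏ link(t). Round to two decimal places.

Link Period 0→Period 1:
ΣP(Period 1)Q(Period 0) = 7389.75×11 + 221.82×9 = 81287.25 + 1996.38 = 83283.63
ΣP(Period 0)Q(Period 0) = 7549.98×11 + 210.93×9 = 83049.78 + 1898.37 = 84948.15
link = 83283.63/84948.15 = 0.980405
Link Period 1→Period 2:
ΣP(Period 2)Q(Period 1) = 6413.55×12 + 231.04×11 = 76962.6 + 2541.44 = 79504.04
ΣP(Period 1)Q(Period 1) = 7389.75×12 + 221.82×11 = 88677 + 2440.02 = 91117.02
link = 79504.04/91117.02 = 0.872549
Link Period 2→Period 3:
ΣP(Period 3)Q(Period 2) = 7396.62×11 + 284.37×14 = 81362.82 + 3981.18 = 85344
ΣP(Period 2)Q(Period 2) = 6413.55×11 + 231.04×14 = 70549.05 + 3234.56 = 73783.61
link = 85344/73783.61 = 1.156680
Chained index = 100 × 0.980405 × 0.872549 × 1.156680 = 98.9483

98.95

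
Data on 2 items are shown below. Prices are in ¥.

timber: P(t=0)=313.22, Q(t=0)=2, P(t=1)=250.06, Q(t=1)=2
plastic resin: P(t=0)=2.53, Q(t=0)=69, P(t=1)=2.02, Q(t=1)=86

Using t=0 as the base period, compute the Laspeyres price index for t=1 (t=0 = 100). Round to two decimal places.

Laspeyres price index uses base-period quantities as weights.
ΣP(t=1)·Q(t=0) = 250.06×2 + 2.02×69 = 500.12 + 139.38 = 639.5
ΣP(t=0)·Q(t=0) = 313.22×2 + 2.53×69 = 626.44 + 174.57 = 801.01
Index = 639.5 / 801.01 × 100 = 79.8367

79.84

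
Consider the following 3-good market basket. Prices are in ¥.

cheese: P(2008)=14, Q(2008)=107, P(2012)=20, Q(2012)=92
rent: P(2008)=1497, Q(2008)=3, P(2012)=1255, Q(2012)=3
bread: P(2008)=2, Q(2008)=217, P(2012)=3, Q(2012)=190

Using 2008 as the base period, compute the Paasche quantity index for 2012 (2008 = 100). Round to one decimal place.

Paasche quantity index uses current-period prices as weights.
ΣP(2012)·Q(2012) = 20×92 + 1255×3 + 3×190 = 1840 + 3765 + 570 = 6175
ΣP(2012)·Q(2008) = 20×107 + 1255×3 + 3×217 = 2140 + 3765 + 651 = 6556
Index = 6175 / 6556 × 100 = 94.1885

94.2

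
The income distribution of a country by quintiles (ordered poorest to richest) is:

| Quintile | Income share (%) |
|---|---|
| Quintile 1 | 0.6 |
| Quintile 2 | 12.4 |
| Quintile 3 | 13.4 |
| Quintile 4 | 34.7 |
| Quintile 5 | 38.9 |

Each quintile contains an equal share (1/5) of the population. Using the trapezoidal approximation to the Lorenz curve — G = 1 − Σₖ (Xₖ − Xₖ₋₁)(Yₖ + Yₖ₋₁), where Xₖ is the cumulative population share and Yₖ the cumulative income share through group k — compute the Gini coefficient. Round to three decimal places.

0.396

Cumulative income shares Yₖ: 0.0060, 0.1300, 0.2640, 0.6110, 1.0000
Σ (Xₖ−Xₖ₋₁)(Yₖ+Yₖ₋₁) = (1/5)(0.0060+0.0000) + (1/5)(0.1300+0.0060) + (1/5)(0.2640+0.1300) + (1/5)(0.6110+0.2640) + (1/5)(1.0000+0.6110)
  = 0.0012 + 0.0272 + 0.0788 + 0.1750 + 0.3222 = 0.6044
G = 1 − 0.6044 = 0.3956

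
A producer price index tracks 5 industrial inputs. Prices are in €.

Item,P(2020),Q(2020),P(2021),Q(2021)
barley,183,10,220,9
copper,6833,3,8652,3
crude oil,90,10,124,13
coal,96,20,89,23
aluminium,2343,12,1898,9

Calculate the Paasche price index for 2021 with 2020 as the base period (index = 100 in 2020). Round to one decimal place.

104.4

Paasche price index uses current-period quantities as weights.
ΣP(2021)·Q(2021) = 220×9 + 8652×3 + 124×13 + 89×23 + 1898×9 = 1980 + 25956 + 1612 + 2047 + 17082 = 48677
ΣP(2020)·Q(2021) = 183×9 + 6833×3 + 90×13 + 96×23 + 2343×9 = 1647 + 20499 + 1170 + 2208 + 21087 = 46611
Index = 48677 / 46611 × 100 = 104.4324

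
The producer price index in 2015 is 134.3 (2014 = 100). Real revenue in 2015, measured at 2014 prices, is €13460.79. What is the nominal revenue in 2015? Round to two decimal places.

Nominal = Real × (Index/100) = 13460.79 × (134.3/100)
        = 13460.79 × 1.343 = 18077.8410

18077.84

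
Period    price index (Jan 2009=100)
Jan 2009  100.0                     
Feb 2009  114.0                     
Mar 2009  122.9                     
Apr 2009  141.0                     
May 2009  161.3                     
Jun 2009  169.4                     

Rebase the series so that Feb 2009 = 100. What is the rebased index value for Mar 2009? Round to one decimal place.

107.8

Rebased(Mar 2009) = 122.9 / 114.0 × 100 = 107.8070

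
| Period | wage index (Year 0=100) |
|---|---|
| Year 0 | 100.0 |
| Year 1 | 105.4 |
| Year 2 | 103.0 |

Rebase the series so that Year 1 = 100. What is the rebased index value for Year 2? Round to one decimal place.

Rebased(Year 2) = 103.0 / 105.4 × 100 = 97.7230

97.7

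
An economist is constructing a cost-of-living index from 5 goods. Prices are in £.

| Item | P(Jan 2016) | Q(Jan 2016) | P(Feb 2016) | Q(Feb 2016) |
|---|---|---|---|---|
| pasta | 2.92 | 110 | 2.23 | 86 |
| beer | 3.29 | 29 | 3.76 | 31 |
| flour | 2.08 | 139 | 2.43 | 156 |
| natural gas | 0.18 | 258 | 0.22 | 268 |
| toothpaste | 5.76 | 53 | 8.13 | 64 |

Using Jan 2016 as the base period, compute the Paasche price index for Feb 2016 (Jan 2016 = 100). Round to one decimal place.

115.7

Paasche price index uses current-period quantities as weights.
ΣP(Feb 2016)·Q(Feb 2016) = 2.23×86 + 3.76×31 + 2.43×156 + 0.22×268 + 8.13×64 = 191.78 + 116.56 + 379.08 + 58.96 + 520.32 = 1266.7
ΣP(Jan 2016)·Q(Feb 2016) = 2.92×86 + 3.29×31 + 2.08×156 + 0.18×268 + 5.76×64 = 251.12 + 101.99 + 324.48 + 48.24 + 368.64 = 1094.47
Index = 1266.7 / 1094.47 × 100 = 115.7364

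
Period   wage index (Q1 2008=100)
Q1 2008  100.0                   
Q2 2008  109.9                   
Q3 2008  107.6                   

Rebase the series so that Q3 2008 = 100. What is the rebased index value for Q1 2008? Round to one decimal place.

Rebased(Q1 2008) = 100.0 / 107.6 × 100 = 92.9368

92.9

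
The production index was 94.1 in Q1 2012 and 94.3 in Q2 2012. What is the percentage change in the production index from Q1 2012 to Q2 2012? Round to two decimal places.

0.21%

Change = (94.3 − 94.1) / 94.1 × 100
       = 0.2 / 94.1 × 100 = 0.2125%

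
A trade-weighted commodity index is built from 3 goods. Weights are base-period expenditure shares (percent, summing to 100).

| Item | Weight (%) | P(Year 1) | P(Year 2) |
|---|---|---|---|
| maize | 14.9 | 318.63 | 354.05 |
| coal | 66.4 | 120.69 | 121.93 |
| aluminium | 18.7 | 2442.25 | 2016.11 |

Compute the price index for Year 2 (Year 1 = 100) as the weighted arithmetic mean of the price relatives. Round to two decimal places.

maize: 14.9 × (354.05/318.63) = 14.9 × 1.111163 = 16.5563
coal: 66.4 × (121.93/120.69) = 66.4 × 1.010274 = 67.0822
aluminium: 18.7 × (2016.11/2442.25) = 18.7 × 0.825513 = 15.4371
Index = Σ wᵢ·(p₁ᵢ/p₀ᵢ) = 16.5563 + 67.0822 + 15.4371 = 99.0756

99.08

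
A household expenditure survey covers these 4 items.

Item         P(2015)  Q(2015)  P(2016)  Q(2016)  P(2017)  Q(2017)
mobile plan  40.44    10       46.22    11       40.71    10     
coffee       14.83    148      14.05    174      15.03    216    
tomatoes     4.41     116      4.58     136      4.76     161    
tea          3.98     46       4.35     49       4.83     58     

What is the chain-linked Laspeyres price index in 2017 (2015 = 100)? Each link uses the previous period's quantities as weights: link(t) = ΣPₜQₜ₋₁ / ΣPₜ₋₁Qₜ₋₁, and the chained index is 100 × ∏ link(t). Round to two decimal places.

103.51

Link 2015→2016:
ΣP(2016)Q(2015) = 46.22×10 + 14.05×148 + 4.58×116 + 4.35×46 = 462.2 + 2079.4 + 531.28 + 200.1 = 3272.98
ΣP(2015)Q(2015) = 40.44×10 + 14.83×148 + 4.41×116 + 3.98×46 = 404.4 + 2194.84 + 511.56 + 183.08 = 3293.88
link = 3272.98/3293.88 = 0.993655
Link 2016→2017:
ΣP(2017)Q(2016) = 40.71×11 + 15.03×174 + 4.76×136 + 4.83×49 = 447.81 + 2615.22 + 647.36 + 236.67 = 3947.06
ΣP(2016)Q(2016) = 46.22×11 + 14.05×174 + 4.58×136 + 4.35×49 = 508.42 + 2444.7 + 622.88 + 213.15 = 3789.15
link = 3947.06/3789.15 = 1.041674
Chained index = 100 × 0.993655 × 1.041674 = 103.5065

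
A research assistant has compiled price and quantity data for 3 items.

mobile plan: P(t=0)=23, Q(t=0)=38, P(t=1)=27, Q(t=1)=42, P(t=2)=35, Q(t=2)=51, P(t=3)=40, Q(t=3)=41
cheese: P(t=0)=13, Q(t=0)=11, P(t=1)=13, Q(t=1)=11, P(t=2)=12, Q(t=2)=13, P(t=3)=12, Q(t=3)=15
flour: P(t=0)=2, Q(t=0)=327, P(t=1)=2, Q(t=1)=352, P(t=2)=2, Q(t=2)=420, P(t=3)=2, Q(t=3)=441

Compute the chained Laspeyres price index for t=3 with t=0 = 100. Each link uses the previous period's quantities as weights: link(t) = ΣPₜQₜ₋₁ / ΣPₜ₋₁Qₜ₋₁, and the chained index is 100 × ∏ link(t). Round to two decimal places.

138.64

Link t=0→t=1:
ΣP(t=1)Q(t=0) = 27×38 + 13×11 + 2×327 = 1026 + 143 + 654 = 1823
ΣP(t=0)Q(t=0) = 23×38 + 13×11 + 2×327 = 874 + 143 + 654 = 1671
link = 1823/1671 = 1.090963
Link t=1→t=2:
ΣP(t=2)Q(t=1) = 35×42 + 12×11 + 2×352 = 1470 + 132 + 704 = 2306
ΣP(t=1)Q(t=1) = 27×42 + 13×11 + 2×352 = 1134 + 143 + 704 = 1981
link = 2306/1981 = 1.164059
Link t=2→t=3:
ΣP(t=3)Q(t=2) = 40×51 + 12×13 + 2×420 = 2040 + 156 + 840 = 3036
ΣP(t=2)Q(t=2) = 35×51 + 12×13 + 2×420 = 1785 + 156 + 840 = 2781
link = 3036/2781 = 1.091694
Chained index = 100 × 1.090963 × 1.164059 × 1.091694 = 138.6391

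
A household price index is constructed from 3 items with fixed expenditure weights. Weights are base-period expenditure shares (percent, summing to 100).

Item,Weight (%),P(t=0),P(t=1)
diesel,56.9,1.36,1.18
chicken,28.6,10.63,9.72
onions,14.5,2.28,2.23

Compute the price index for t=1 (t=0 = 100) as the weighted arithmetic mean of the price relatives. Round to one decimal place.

89.7

diesel: 56.9 × (1.18/1.36) = 56.9 × 0.867647 = 49.3691
chicken: 28.6 × (9.72/10.63) = 28.6 × 0.914393 = 26.1516
onions: 14.5 × (2.23/2.28) = 14.5 × 0.978070 = 14.1820
Index = Σ wᵢ·(p₁ᵢ/p₀ᵢ) = 49.3691 + 26.1516 + 14.1820 = 89.7028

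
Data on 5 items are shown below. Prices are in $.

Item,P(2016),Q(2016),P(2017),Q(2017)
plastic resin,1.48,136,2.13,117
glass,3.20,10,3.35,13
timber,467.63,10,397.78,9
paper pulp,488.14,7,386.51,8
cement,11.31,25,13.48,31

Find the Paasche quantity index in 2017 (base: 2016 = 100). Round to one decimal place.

Paasche quantity index uses current-period prices as weights.
ΣP(2017)·Q(2017) = 2.13×117 + 3.35×13 + 397.78×9 + 386.51×8 + 13.48×31 = 249.21 + 43.55 + 3580.02 + 3092.08 + 417.88 = 7382.74
ΣP(2017)·Q(2016) = 2.13×136 + 3.35×10 + 397.78×10 + 386.51×7 + 13.48×25 = 289.68 + 33.5 + 3977.8 + 2705.57 + 337 = 7343.55
Index = 7382.74 / 7343.55 × 100 = 100.5337

100.5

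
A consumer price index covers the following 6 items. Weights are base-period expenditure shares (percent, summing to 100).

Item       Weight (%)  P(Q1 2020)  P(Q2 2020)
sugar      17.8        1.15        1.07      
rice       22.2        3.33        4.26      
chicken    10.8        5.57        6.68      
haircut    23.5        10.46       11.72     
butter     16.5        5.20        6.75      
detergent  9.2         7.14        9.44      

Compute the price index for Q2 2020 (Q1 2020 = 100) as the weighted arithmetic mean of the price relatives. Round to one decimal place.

sugar: 17.8 × (1.07/1.15) = 17.8 × 0.930435 = 16.5617
rice: 22.2 × (4.26/3.33) = 22.2 × 1.279279 = 28.4000
chicken: 10.8 × (6.68/5.57) = 10.8 × 1.199282 = 12.9522
haircut: 23.5 × (11.72/10.46) = 23.5 × 1.120459 = 26.3308
butter: 16.5 × (6.75/5.20) = 16.5 × 1.298077 = 21.4183
detergent: 9.2 × (9.44/7.14) = 9.2 × 1.322129 = 12.1636
Index = Σ wᵢ·(p₁ᵢ/p₀ᵢ) = 16.5617 + 28.4000 + 12.9522 + 26.3308 + 21.4183 + 12.1636 = 117.8266

117.8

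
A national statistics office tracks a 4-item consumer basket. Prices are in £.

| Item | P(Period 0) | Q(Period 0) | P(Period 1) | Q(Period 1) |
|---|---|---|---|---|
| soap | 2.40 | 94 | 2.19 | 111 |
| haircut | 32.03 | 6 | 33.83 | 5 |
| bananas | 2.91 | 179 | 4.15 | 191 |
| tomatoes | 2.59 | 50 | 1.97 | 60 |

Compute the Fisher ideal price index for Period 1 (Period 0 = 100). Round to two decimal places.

116.66

Laspeyres component (base-period weights):
ΣP(Period 1)Q(Period 0) = 2.19×94 + 33.83×6 + 4.15×179 + 1.97×50 = 205.86 + 202.98 + 742.85 + 98.5 = 1250.19
ΣP(Period 0)Q(Period 0) = 2.40×94 + 32.03×6 + 2.91×179 + 2.59×50 = 225.6 + 192.18 + 520.89 + 129.5 = 1068.17
L = 1250.19 / 1068.17 × 100 = 117.0404
Paasche component (current-period weights):
ΣP(Period 1)Q(Period 1) = 2.19×111 + 33.83×5 + 4.15×191 + 1.97×60 = 243.09 + 169.15 + 792.65 + 118.2 = 1323.09
ΣP(Period 0)Q(Period 1) = 2.40×111 + 32.03×5 + 2.91×191 + 2.59×60 = 266.4 + 160.15 + 555.81 + 155.4 = 1137.76
P = 1323.09 / 1137.76 × 100 = 116.2890
Fisher = √(L × P) = √(117.0404 × 116.2890) = 116.6641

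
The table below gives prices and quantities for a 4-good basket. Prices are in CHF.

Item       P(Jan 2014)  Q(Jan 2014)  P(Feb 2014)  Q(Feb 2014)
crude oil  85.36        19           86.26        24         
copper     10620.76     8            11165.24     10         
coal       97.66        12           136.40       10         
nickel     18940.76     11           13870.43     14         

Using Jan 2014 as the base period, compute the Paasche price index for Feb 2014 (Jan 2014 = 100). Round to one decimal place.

Paasche price index uses current-period quantities as weights.
ΣP(Feb 2014)·Q(Feb 2014) = 86.26×24 + 11165.24×10 + 136.40×10 + 13870.43×14 = 2070.24 + 111652.4 + 1364 + 194186.02 = 309272.66
ΣP(Jan 2014)·Q(Feb 2014) = 85.36×24 + 10620.76×10 + 97.66×10 + 18940.76×14 = 2048.64 + 106207.6 + 976.6 + 265170.64 = 374403.48
Index = 309272.66 / 374403.48 × 100 = 82.6041

82.6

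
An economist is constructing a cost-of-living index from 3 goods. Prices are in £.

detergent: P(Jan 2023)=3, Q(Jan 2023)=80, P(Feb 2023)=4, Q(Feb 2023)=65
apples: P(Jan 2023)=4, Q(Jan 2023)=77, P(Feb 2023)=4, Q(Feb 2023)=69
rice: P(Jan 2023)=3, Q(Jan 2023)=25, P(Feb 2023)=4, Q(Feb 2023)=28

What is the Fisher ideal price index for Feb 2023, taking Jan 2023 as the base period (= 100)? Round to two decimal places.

Laspeyres component (base-period weights):
ΣP(Feb 2023)Q(Jan 2023) = 4×80 + 4×77 + 4×25 = 320 + 308 + 100 = 728
ΣP(Jan 2023)Q(Jan 2023) = 3×80 + 4×77 + 3×25 = 240 + 308 + 75 = 623
L = 728 / 623 × 100 = 116.8539
Paasche component (current-period weights):
ΣP(Feb 2023)Q(Feb 2023) = 4×65 + 4×69 + 4×28 = 260 + 276 + 112 = 648
ΣP(Jan 2023)Q(Feb 2023) = 3×65 + 4×69 + 3×28 = 195 + 276 + 84 = 555
P = 648 / 555 × 100 = 116.7568
Fisher = √(L × P) = √(116.8539 × 116.7568) = 116.8053

116.81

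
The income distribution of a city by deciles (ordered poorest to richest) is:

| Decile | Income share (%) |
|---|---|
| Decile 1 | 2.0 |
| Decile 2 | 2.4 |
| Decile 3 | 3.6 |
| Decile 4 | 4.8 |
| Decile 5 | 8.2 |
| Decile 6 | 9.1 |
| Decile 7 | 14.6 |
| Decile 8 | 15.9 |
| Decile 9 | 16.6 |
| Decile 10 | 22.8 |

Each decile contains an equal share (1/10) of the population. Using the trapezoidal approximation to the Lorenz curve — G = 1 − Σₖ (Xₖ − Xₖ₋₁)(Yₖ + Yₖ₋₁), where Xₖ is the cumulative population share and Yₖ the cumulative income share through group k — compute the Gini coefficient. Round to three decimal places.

Cumulative income shares Yₖ: 0.0200, 0.0440, 0.0800, 0.1280, 0.2100, 0.3010, 0.4470, 0.6060, 0.7720, 1.0000
Σ (Xₖ−Xₖ₋₁)(Yₖ+Yₖ₋₁) = (1/10)(0.0200+0.0000) + (1/10)(0.0440+0.0200) + (1/10)(0.0800+0.0440) + (1/10)(0.1280+0.0800) + (1/10)(0.2100+0.1280) + (1/10)(0.3010+0.2100) + (1/10)(0.4470+0.3010) + (1/10)(0.6060+0.4470) + (1/10)(0.7720+0.6060) + (1/10)(1.0000+0.7720)
  = 0.0020 + 0.0064 + 0.0124 + 0.0208 + 0.0338 + 0.0511 + 0.0748 + 0.1053 + 0.1378 + 0.1772 = 0.6216
G = 1 − 0.6216 = 0.3784

0.378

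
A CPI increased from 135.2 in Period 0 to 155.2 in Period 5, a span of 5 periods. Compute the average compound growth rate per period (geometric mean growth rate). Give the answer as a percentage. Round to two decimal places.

Growth factor = (155.2/135.2)^(1/5) = (1.147929)^(1/5) = 1.027976
Growth rate = 1.027976 − 1 = 0.027976 = 2.7976%

2.80%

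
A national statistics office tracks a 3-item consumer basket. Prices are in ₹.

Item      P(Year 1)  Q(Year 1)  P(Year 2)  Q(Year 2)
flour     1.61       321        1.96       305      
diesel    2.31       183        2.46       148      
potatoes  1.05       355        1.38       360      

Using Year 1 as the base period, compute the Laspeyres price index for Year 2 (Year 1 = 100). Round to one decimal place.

Laspeyres price index uses base-period quantities as weights.
ΣP(Year 2)·Q(Year 1) = 1.96×321 + 2.46×183 + 1.38×355 = 629.16 + 450.18 + 489.9 = 1569.24
ΣP(Year 1)·Q(Year 1) = 1.61×321 + 2.31×183 + 1.05×355 = 516.81 + 422.73 + 372.75 = 1312.29
Index = 1569.24 / 1312.29 × 100 = 119.5803

119.6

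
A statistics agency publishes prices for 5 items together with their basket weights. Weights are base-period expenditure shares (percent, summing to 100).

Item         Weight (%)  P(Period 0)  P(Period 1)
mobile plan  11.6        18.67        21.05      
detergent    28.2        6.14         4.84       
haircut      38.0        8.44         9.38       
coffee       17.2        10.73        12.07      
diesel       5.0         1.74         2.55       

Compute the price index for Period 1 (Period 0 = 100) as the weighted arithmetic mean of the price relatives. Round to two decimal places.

mobile plan: 11.6 × (21.05/18.67) = 11.6 × 1.127477 = 13.0787
detergent: 28.2 × (4.84/6.14) = 28.2 × 0.788274 = 22.2293
haircut: 38.0 × (9.38/8.44) = 38.0 × 1.111374 = 42.2322
coffee: 17.2 × (12.07/10.73) = 17.2 × 1.124884 = 19.3480
diesel: 5.0 × (2.55/1.74) = 5.0 × 1.465517 = 7.3276
Index = Σ wᵢ·(p₁ᵢ/p₀ᵢ) = 13.0787 + 22.2293 + 42.2322 + 19.3480 + 7.3276 = 104.2159

104.22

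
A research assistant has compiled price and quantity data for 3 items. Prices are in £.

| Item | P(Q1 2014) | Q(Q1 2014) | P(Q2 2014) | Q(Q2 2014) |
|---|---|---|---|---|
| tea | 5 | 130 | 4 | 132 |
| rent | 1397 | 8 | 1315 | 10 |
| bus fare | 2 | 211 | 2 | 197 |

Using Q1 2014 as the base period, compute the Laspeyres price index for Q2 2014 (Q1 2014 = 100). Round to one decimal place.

Laspeyres price index uses base-period quantities as weights.
ΣP(Q2 2014)·Q(Q1 2014) = 4×130 + 1315×8 + 2×211 = 520 + 10520 + 422 = 11462
ΣP(Q1 2014)·Q(Q1 2014) = 5×130 + 1397×8 + 2×211 = 650 + 11176 + 422 = 12248
Index = 11462 / 12248 × 100 = 93.5826

93.6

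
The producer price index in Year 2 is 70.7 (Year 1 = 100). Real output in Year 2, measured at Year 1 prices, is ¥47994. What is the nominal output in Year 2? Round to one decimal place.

Nominal = Real × (Index/100) = 47994 × (70.7/100)
        = 47994 × 0.707 = 33931.7580

33931.8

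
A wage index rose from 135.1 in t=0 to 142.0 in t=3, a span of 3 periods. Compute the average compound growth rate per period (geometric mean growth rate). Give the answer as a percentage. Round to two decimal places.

Growth factor = (142.0/135.1)^(1/3) = (1.051073)^(1/3) = 1.016743
Growth rate = 1.016743 − 1 = 0.016743 = 1.6743%

1.67%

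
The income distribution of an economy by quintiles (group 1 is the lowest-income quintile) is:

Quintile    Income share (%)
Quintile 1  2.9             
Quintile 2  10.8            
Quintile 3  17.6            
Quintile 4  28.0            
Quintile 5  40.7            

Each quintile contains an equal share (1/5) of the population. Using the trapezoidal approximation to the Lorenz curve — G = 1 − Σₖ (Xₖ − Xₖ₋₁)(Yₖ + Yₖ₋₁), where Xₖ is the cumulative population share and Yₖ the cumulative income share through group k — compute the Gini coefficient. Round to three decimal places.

0.371

Cumulative income shares Yₖ: 0.0290, 0.1370, 0.3130, 0.5930, 1.0000
Σ (Xₖ−Xₖ₋₁)(Yₖ+Yₖ₋₁) = (1/5)(0.0290+0.0000) + (1/5)(0.1370+0.0290) + (1/5)(0.3130+0.1370) + (1/5)(0.5930+0.3130) + (1/5)(1.0000+0.5930)
  = 0.0058 + 0.0332 + 0.0900 + 0.1812 + 0.3186 = 0.6288
G = 1 − 0.6288 = 0.3712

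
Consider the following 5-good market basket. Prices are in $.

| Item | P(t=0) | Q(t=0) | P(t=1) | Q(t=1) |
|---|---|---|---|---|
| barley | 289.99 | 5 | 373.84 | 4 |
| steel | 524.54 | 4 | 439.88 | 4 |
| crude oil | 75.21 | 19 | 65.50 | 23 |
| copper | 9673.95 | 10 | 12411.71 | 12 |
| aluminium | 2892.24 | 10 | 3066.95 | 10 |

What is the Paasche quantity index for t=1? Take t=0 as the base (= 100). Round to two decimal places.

115.48

Paasche quantity index uses current-period prices as weights.
ΣP(t=1)·Q(t=1) = 373.84×4 + 439.88×4 + 65.50×23 + 12411.71×12 + 3066.95×10 = 1495.36 + 1759.52 + 1506.5 + 148940.52 + 30669.5 = 184371.4
ΣP(t=1)·Q(t=0) = 373.84×5 + 439.88×4 + 65.50×19 + 12411.71×10 + 3066.95×10 = 1869.2 + 1759.52 + 1244.5 + 124117.1 + 30669.5 = 159659.82
Index = 184371.4 / 159659.82 × 100 = 115.4776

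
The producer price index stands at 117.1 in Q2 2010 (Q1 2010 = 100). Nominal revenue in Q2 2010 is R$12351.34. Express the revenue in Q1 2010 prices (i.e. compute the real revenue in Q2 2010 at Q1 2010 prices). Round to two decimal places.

Real = Nominal ÷ (Index/100) = 12351.34 ÷ (117.1/100)
     = 12351.34 ÷ 1.171 = 10547.6857

10547.69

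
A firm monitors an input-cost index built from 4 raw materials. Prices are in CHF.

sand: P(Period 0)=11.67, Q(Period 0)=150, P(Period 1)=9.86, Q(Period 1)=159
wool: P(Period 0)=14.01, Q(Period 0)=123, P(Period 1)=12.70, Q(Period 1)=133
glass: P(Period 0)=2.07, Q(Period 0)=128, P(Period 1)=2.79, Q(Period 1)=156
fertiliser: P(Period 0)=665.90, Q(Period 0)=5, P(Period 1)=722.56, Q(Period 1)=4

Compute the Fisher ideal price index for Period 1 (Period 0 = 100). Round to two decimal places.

Laspeyres component (base-period weights):
ΣP(Period 1)Q(Period 0) = 9.86×150 + 12.70×123 + 2.79×128 + 722.56×5 = 1479 + 1562.1 + 357.12 + 3612.8 = 7011.02
ΣP(Period 0)Q(Period 0) = 11.67×150 + 14.01×123 + 2.07×128 + 665.90×5 = 1750.5 + 1723.23 + 264.96 + 3329.5 = 7068.19
L = 7011.02 / 7068.19 × 100 = 99.1912
Paasche component (current-period weights):
ΣP(Period 1)Q(Period 1) = 9.86×159 + 12.70×133 + 2.79×156 + 722.56×4 = 1567.74 + 1689.1 + 435.24 + 2890.24 = 6582.32
ΣP(Period 0)Q(Period 1) = 11.67×159 + 14.01×133 + 2.07×156 + 665.90×4 = 1855.53 + 1863.33 + 322.92 + 2663.6 = 6705.38
P = 6582.32 / 6705.38 × 100 = 98.1648
Fisher = √(L × P) = √(99.1912 × 98.1648) = 98.6766

98.68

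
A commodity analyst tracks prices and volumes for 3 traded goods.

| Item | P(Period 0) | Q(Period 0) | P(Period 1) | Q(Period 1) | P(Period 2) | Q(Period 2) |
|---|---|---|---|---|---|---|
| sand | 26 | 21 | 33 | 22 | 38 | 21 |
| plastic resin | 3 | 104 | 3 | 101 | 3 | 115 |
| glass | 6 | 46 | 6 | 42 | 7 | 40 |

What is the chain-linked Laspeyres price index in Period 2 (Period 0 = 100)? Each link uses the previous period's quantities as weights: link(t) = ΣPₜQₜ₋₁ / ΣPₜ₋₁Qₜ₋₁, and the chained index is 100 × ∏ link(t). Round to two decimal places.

Link Period 0→Period 1:
ΣP(Period 1)Q(Period 0) = 33×21 + 3×104 + 6×46 = 693 + 312 + 276 = 1281
ΣP(Period 0)Q(Period 0) = 26×21 + 3×104 + 6×46 = 546 + 312 + 276 = 1134
link = 1281/1134 = 1.129630
Link Period 1→Period 2:
ΣP(Period 2)Q(Period 1) = 38×22 + 3×101 + 7×42 = 836 + 303 + 294 = 1433
ΣP(Period 1)Q(Period 1) = 33×22 + 3×101 + 6×42 = 726 + 303 + 252 = 1281
link = 1433/1281 = 1.118657
Chained index = 100 × 1.129630 × 1.118657 = 126.3668

126.37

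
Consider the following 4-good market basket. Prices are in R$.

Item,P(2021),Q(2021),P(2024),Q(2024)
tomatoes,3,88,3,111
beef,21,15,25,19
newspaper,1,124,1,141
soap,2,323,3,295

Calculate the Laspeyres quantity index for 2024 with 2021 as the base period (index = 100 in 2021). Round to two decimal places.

108.45

Laspeyres quantity index uses base-period prices as weights.
ΣP(2021)·Q(2024) = 3×111 + 21×19 + 1×141 + 2×295 = 333 + 399 + 141 + 590 = 1463
ΣP(2021)·Q(2021) = 3×88 + 21×15 + 1×124 + 2×323 = 264 + 315 + 124 + 646 = 1349
Index = 1463 / 1349 × 100 = 108.4507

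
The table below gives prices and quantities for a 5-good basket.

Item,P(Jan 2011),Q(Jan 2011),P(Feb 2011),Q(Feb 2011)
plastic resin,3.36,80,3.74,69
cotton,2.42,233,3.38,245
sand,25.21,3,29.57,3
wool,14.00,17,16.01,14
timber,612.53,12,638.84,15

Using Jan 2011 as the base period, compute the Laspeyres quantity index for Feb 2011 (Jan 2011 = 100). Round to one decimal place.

121.0

Laspeyres quantity index uses base-period prices as weights.
ΣP(Jan 2011)·Q(Feb 2011) = 3.36×69 + 2.42×245 + 25.21×3 + 14.00×14 + 612.53×15 = 231.84 + 592.9 + 75.63 + 196 + 9187.95 = 10284.32
ΣP(Jan 2011)·Q(Jan 2011) = 3.36×80 + 2.42×233 + 25.21×3 + 14.00×17 + 612.53×12 = 268.8 + 563.86 + 75.63 + 238 + 7350.36 = 8496.65
Index = 10284.32 / 8496.65 × 100 = 121.0397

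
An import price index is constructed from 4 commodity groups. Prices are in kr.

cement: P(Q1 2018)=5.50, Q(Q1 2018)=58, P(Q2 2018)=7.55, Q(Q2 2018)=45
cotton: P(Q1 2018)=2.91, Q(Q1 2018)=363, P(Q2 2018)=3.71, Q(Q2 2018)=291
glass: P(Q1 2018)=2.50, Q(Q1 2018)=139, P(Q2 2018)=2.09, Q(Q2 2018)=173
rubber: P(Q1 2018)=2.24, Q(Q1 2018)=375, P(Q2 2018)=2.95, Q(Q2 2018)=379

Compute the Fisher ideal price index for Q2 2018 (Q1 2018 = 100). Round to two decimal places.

Laspeyres component (base-period weights):
ΣP(Q2 2018)Q(Q1 2018) = 7.55×58 + 3.71×363 + 2.09×139 + 2.95×375 = 437.9 + 1346.73 + 290.51 + 1106.25 = 3181.39
ΣP(Q1 2018)Q(Q1 2018) = 5.50×58 + 2.91×363 + 2.50×139 + 2.24×375 = 319 + 1056.33 + 347.5 + 840 = 2562.83
L = 3181.39 / 2562.83 × 100 = 124.1358
Paasche component (current-period weights):
ΣP(Q2 2018)Q(Q2 2018) = 7.55×45 + 3.71×291 + 2.09×173 + 2.95×379 = 339.75 + 1079.61 + 361.57 + 1118.05 = 2898.98
ΣP(Q1 2018)Q(Q2 2018) = 5.50×45 + 2.91×291 + 2.50×173 + 2.24×379 = 247.5 + 846.81 + 432.5 + 848.96 = 2375.77
P = 2898.98 / 2375.77 × 100 = 122.0228
Fisher = √(L × P) = √(124.1358 × 122.0228) = 123.0748

123.07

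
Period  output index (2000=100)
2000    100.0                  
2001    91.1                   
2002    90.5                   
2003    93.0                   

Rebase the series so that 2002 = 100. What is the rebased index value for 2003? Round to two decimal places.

102.76

Rebased(2003) = 93.0 / 90.5 × 100 = 102.7624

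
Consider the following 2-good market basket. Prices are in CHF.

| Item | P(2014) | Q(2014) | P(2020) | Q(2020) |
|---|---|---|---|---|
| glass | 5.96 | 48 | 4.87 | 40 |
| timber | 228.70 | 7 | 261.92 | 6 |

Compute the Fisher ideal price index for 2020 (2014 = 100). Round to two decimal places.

Laspeyres component (base-period weights):
ΣP(2020)Q(2014) = 4.87×48 + 261.92×7 = 233.76 + 1833.44 = 2067.2
ΣP(2014)Q(2014) = 5.96×48 + 228.70×7 = 286.08 + 1600.9 = 1886.98
L = 2067.2 / 1886.98 × 100 = 109.5507
Paasche component (current-period weights):
ΣP(2020)Q(2020) = 4.87×40 + 261.92×6 = 194.8 + 1571.52 = 1766.32
ΣP(2014)Q(2020) = 5.96×40 + 228.70×6 = 238.4 + 1372.2 = 1610.6
P = 1766.32 / 1610.6 × 100 = 109.6684
Fisher = √(L × P) = √(109.5507 × 109.6684) = 109.6096

109.61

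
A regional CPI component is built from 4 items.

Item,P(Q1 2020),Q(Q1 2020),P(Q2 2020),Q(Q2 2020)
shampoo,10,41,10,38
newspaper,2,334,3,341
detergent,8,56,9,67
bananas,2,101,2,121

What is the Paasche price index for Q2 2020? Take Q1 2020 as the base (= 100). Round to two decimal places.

122.17

Paasche price index uses current-period quantities as weights.
ΣP(Q2 2020)·Q(Q2 2020) = 10×38 + 3×341 + 9×67 + 2×121 = 380 + 1023 + 603 + 242 = 2248
ΣP(Q1 2020)·Q(Q2 2020) = 10×38 + 2×341 + 8×67 + 2×121 = 380 + 682 + 536 + 242 = 1840
Index = 2248 / 1840 × 100 = 122.1739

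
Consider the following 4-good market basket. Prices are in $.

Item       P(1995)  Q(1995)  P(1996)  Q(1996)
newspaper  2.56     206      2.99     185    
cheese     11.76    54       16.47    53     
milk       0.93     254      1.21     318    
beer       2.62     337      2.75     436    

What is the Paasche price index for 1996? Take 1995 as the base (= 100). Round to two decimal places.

118.73

Paasche price index uses current-period quantities as weights.
ΣP(1996)·Q(1996) = 2.99×185 + 16.47×53 + 1.21×318 + 2.75×436 = 553.15 + 872.91 + 384.78 + 1199 = 3009.84
ΣP(1995)·Q(1996) = 2.56×185 + 11.76×53 + 0.93×318 + 2.62×436 = 473.6 + 623.28 + 295.74 + 1142.32 = 2534.94
Index = 3009.84 / 2534.94 × 100 = 118.7342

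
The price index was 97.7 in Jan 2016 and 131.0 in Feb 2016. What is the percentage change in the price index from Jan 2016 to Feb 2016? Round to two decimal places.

34.08%

Change = (131.0 − 97.7) / 97.7 × 100
       = 33.3 / 97.7 × 100 = 34.0839%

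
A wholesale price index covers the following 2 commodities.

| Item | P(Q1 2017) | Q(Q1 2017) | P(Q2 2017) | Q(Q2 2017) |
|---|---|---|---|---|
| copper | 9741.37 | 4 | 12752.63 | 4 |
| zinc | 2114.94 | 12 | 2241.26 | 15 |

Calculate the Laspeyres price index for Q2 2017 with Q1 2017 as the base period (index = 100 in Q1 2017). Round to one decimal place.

Laspeyres price index uses base-period quantities as weights.
ΣP(Q2 2017)·Q(Q1 2017) = 12752.63×4 + 2241.26×12 = 51010.52 + 26895.12 = 77905.64
ΣP(Q1 2017)·Q(Q1 2017) = 9741.37×4 + 2114.94×12 = 38965.48 + 25379.28 = 64344.76
Index = 77905.64 / 64344.76 × 100 = 121.0753

121.1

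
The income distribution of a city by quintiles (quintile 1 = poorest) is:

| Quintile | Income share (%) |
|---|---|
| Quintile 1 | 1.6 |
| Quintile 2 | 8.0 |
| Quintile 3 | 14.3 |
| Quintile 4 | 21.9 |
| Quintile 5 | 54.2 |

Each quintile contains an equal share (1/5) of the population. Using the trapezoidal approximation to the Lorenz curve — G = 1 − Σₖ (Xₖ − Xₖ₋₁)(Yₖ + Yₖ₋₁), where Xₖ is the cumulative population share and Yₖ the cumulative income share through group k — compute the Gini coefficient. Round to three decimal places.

0.476

Cumulative income shares Yₖ: 0.0160, 0.0960, 0.2390, 0.4580, 1.0000
Σ (Xₖ−Xₖ₋₁)(Yₖ+Yₖ₋₁) = (1/5)(0.0160+0.0000) + (1/5)(0.0960+0.0160) + (1/5)(0.2390+0.0960) + (1/5)(0.4580+0.2390) + (1/5)(1.0000+0.4580)
  = 0.0032 + 0.0224 + 0.0670 + 0.1394 + 0.2916 = 0.5236
G = 1 − 0.5236 = 0.4764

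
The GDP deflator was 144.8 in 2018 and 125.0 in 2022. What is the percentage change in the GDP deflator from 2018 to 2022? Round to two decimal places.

-13.67%

Change = (125.0 − 144.8) / 144.8 × 100
       = -19.8 / 144.8 × 100 = -13.6740%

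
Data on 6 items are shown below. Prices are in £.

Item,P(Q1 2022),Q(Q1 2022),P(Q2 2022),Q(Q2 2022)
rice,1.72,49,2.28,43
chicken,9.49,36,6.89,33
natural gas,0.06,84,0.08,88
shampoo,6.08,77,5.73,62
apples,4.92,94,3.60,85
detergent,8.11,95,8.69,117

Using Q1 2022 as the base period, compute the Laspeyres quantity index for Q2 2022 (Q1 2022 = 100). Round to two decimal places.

Laspeyres quantity index uses base-period prices as weights.
ΣP(Q1 2022)·Q(Q2 2022) = 1.72×43 + 9.49×33 + 0.06×88 + 6.08×62 + 4.92×85 + 8.11×117 = 73.96 + 313.17 + 5.28 + 376.96 + 418.2 + 948.87 = 2136.44
ΣP(Q1 2022)·Q(Q1 2022) = 1.72×49 + 9.49×36 + 0.06×84 + 6.08×77 + 4.92×94 + 8.11×95 = 84.28 + 341.64 + 5.04 + 468.16 + 462.48 + 770.45 = 2132.05
Index = 2136.44 / 2132.05 × 100 = 100.2059

100.21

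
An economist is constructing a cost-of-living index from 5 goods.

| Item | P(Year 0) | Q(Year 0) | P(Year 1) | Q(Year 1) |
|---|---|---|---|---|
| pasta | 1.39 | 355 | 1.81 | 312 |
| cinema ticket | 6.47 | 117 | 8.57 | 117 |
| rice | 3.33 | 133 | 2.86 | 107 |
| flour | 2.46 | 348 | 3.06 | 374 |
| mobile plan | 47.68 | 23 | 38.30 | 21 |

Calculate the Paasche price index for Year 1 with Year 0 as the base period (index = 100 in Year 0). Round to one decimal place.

Paasche price index uses current-period quantities as weights.
ΣP(Year 1)·Q(Year 1) = 1.81×312 + 8.57×117 + 2.86×107 + 3.06×374 + 38.30×21 = 564.72 + 1002.69 + 306.02 + 1144.44 + 804.3 = 3822.17
ΣP(Year 0)·Q(Year 1) = 1.39×312 + 6.47×117 + 3.33×107 + 2.46×374 + 47.68×21 = 433.68 + 756.99 + 356.31 + 920.04 + 1001.28 = 3468.3
Index = 3822.17 / 3468.3 × 100 = 110.2030

110.2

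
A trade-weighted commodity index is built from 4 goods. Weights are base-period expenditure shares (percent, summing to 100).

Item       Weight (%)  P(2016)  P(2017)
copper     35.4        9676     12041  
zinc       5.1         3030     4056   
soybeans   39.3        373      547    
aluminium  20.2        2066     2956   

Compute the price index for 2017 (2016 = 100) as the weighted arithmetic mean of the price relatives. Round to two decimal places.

137.41

copper: 35.4 × (12041/9676) = 35.4 × 1.244419 = 44.0524
zinc: 5.1 × (4056/3030) = 5.1 × 1.338614 = 6.8269
soybeans: 39.3 × (547/373) = 39.3 × 1.466488 = 57.6330
aluminium: 20.2 × (2956/2066) = 20.2 × 1.430784 = 28.9018
Index = Σ wᵢ·(p₁ᵢ/p₀ᵢ) = 44.0524 + 6.8269 + 57.6330 + 28.9018 = 137.4142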